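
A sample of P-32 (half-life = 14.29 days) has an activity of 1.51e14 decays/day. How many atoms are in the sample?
N = A/λ = 3.113e15 atoms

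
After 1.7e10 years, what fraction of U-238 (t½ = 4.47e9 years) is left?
N/N₀ = (1/2)^(t/t½) = 0.07164 = 7.16%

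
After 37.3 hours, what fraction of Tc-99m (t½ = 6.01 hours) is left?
N/N₀ = (1/2)^(t/t½) = 0.01354 = 1.35%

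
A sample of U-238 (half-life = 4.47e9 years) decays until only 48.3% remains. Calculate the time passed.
t = t½ × log₂(N₀/N) = 4.693e9 years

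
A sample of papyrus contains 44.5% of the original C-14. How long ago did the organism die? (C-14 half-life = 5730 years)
Age = t½ × log₂(1/ratio) = 6693 years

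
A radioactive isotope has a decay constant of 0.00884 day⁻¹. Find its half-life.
t½ = ln(2)/λ = 78.41 days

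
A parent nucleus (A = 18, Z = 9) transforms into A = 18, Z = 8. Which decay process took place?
ΔA = 0, ΔZ = -1 ⇒ beta-plus decay (β⁺) or electron capture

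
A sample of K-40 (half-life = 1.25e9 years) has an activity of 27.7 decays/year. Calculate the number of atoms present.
N = A/λ = 4.995e10 atoms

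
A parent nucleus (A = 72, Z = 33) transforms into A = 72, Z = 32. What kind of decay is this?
ΔA = 0, ΔZ = -1 ⇒ beta-plus decay (β⁺) or electron capture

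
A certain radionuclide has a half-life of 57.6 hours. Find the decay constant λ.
λ = ln(2)/t½ = 0.01203 hour⁻¹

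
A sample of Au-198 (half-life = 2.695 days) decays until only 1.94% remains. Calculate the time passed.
t = t½ × log₂(N₀/N) = 15.33 days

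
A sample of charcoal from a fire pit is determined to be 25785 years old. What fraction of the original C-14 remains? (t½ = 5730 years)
N/N₀ = (1/2)^(t/t½) = 0.04419 = 4.42%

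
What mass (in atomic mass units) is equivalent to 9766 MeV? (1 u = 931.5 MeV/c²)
m = E/c² = 10.48 u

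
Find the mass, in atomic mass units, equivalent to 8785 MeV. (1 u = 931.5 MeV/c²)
m = E/c² = 9.431 u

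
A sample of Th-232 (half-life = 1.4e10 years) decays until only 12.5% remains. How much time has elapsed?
t = t½ × log₂(N₀/N) = 4.2e10 years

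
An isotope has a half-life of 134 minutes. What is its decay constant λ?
λ = ln(2)/t½ = 0.005173 minute⁻¹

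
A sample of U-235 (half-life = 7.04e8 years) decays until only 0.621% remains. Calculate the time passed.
t = t½ × log₂(N₀/N) = 5.161e9 years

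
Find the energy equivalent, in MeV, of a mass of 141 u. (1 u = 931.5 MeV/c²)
E = mc² = 1.313e5 MeV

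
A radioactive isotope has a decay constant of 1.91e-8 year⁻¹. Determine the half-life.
t½ = ln(2)/λ = 3.629e7 years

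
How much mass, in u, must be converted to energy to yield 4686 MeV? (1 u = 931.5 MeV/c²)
m = E/c² = 5.031 u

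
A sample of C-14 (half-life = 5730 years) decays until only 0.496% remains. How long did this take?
t = t½ × log₂(N₀/N) = 43870 years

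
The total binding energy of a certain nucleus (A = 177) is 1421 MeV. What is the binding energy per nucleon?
B.E./A = 1421/177 = 8.028 MeV/nucleon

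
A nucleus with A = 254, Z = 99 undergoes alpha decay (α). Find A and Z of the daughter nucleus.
Daughter: A = 250, Z = 97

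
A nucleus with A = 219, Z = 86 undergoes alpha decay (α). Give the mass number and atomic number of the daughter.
Daughter: A = 215, Z = 84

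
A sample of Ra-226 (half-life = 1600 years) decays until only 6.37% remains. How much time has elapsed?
t = t½ × log₂(N₀/N) = 6356 years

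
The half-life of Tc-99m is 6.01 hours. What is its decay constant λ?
λ = ln(2)/t½ = 0.1153 hour⁻¹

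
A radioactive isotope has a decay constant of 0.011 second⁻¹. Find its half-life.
t½ = ln(2)/λ = 63.01 seconds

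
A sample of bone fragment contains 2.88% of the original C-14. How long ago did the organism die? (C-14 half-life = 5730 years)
Age = t½ × log₂(1/ratio) = 29320 years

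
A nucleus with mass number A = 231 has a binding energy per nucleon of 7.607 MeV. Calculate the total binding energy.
B.E. = 7.607 × 231 = 1757 MeV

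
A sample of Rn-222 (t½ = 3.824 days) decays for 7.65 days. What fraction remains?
N/N₀ = (1/2)^(t/t½) = 0.2499 = 25%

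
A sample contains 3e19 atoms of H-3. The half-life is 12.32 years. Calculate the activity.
A = λN = 1.688e18 decays/year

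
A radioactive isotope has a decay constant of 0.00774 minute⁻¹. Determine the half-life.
t½ = ln(2)/λ = 89.55 minutes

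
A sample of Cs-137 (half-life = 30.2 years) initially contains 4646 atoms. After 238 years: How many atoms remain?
N = N₀(1/2)^(t/t½) = 19.71 atoms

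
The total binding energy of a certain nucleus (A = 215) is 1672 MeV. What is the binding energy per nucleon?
B.E./A = 1672/215 = 7.777 MeV/nucleon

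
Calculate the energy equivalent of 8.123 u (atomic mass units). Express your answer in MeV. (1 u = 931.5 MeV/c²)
E = mc² = 7567 MeV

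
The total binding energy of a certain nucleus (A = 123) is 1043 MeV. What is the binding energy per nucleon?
B.E./A = 1043/123 = 8.48 MeV/nucleon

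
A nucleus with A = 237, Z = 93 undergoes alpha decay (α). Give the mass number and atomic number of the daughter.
Daughter: A = 233, Z = 91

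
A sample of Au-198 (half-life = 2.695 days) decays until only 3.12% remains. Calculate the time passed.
t = t½ × log₂(N₀/N) = 13.48 days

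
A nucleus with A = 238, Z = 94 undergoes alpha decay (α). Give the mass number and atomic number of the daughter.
Daughter: A = 234, Z = 92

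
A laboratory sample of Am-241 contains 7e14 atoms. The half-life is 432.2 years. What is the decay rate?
A = λN = 1.123e12 decays/year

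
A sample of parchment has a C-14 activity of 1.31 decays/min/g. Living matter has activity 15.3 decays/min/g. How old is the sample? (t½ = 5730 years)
Age = t½ × log₂(A₀/A) = 20320 years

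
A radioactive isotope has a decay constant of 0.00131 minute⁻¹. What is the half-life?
t½ = ln(2)/λ = 529.1 minutes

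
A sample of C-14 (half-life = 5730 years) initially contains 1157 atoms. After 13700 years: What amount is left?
N = N₀(1/2)^(t/t½) = 220.6 atoms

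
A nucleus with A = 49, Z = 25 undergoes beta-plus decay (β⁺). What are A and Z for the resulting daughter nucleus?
Daughter: A = 49, Z = 24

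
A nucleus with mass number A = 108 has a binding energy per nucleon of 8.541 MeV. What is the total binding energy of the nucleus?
B.E. = 8.541 × 108 = 922.4 MeV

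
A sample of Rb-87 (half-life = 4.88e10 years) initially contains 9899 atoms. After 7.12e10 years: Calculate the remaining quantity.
N = N₀(1/2)^(t/t½) = 3601 atoms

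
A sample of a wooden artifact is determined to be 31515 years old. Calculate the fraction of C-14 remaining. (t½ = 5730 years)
N/N₀ = (1/2)^(t/t½) = 0.0221 = 2.21%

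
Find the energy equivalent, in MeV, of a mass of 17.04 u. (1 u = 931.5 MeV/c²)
E = mc² = 15870 MeV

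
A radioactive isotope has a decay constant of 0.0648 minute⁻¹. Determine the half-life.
t½ = ln(2)/λ = 10.7 minutes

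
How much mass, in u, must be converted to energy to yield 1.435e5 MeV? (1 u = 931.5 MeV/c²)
m = E/c² = 154.1 u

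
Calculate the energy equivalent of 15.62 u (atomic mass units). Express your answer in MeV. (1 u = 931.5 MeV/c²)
E = mc² = 14550 MeV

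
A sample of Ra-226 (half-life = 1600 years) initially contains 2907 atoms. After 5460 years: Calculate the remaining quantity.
N = N₀(1/2)^(t/t½) = 273 atoms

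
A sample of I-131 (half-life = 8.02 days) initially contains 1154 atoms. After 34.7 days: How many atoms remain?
N = N₀(1/2)^(t/t½) = 57.51 atoms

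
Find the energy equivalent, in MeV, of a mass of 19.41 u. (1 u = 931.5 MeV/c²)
E = mc² = 18080 MeV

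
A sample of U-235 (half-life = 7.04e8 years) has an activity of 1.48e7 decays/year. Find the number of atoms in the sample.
N = A/λ = 1.503e16 atoms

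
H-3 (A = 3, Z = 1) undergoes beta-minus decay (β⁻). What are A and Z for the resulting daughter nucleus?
Daughter: A = 3, Z = 2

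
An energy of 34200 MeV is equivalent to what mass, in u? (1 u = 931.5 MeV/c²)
m = E/c² = 36.71 u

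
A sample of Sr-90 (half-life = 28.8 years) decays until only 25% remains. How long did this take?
t = t½ × log₂(N₀/N) = 57.6 years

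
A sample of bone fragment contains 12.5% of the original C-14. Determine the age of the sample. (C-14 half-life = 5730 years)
Age = t½ × log₂(1/ratio) = 17190 years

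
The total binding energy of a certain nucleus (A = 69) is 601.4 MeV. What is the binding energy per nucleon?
B.E./A = 601.4/69 = 8.716 MeV/nucleon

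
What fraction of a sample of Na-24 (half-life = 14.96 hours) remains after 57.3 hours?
N/N₀ = (1/2)^(t/t½) = 0.07031 = 7.03%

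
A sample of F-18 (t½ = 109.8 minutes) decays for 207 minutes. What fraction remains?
N/N₀ = (1/2)^(t/t½) = 0.2707 = 27.1%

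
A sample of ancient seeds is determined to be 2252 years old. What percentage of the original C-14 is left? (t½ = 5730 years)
N/N₀ = (1/2)^(t/t½) = 0.7615 = 76.2%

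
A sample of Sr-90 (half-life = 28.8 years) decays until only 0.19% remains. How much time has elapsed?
t = t½ × log₂(N₀/N) = 260.3 years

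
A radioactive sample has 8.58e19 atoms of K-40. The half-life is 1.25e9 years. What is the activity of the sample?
A = λN = 4.758e10 decays/year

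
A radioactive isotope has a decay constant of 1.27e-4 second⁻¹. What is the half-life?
t½ = ln(2)/λ = 5458 seconds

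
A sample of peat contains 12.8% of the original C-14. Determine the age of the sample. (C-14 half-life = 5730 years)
Age = t½ × log₂(1/ratio) = 16990 years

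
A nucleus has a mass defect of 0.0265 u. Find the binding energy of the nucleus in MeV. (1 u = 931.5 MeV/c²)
B.E. = Δm × 931.5 = 24.68 MeV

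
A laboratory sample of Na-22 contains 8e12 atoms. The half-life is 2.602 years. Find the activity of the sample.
A = λN = 2.131e12 decays/year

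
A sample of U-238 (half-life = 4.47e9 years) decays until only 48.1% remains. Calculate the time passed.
t = t½ × log₂(N₀/N) = 4.72e9 years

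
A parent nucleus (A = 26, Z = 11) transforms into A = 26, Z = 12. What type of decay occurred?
ΔA = 0, ΔZ = +1 ⇒ beta-minus decay (β⁻)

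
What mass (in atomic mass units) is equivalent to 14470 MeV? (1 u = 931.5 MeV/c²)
m = E/c² = 15.53 u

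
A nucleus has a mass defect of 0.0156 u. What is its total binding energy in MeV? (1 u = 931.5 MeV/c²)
B.E. = Δm × 931.5 = 14.53 MeV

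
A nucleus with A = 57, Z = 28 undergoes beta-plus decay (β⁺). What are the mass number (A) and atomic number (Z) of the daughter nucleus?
Daughter: A = 57, Z = 27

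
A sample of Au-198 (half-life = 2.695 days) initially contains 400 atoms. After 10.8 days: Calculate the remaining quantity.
N = N₀(1/2)^(t/t½) = 24.87 atoms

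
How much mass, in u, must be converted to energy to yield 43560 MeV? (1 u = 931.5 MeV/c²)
m = E/c² = 46.76 u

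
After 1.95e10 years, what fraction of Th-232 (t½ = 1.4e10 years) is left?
N/N₀ = (1/2)^(t/t½) = 0.3808 = 38.1%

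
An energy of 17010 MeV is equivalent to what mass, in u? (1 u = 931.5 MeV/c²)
m = E/c² = 18.26 u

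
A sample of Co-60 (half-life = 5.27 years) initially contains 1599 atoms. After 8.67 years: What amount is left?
N = N₀(1/2)^(t/t½) = 511.2 atoms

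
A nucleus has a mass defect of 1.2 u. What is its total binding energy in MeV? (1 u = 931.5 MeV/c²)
B.E. = Δm × 931.5 = 1118 MeV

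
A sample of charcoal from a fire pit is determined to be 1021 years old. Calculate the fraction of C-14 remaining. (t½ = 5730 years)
N/N₀ = (1/2)^(t/t½) = 0.8838 = 88.4%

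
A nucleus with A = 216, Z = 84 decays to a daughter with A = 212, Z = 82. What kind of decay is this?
ΔA = -4, ΔZ = -2 ⇒ alpha decay (α)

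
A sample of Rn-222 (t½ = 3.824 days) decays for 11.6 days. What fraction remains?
N/N₀ = (1/2)^(t/t½) = 0.1221 = 12.2%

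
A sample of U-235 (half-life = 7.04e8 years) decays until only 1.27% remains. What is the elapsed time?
t = t½ × log₂(N₀/N) = 4.435e9 years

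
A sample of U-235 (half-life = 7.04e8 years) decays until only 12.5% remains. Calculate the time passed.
t = t½ × log₂(N₀/N) = 2.112e9 years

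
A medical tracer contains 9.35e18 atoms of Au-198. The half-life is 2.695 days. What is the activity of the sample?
A = λN = 2.405e18 decays/day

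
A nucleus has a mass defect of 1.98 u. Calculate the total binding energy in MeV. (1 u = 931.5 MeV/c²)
B.E. = Δm × 931.5 = 1844 MeV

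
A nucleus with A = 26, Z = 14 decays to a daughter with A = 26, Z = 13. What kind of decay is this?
ΔA = 0, ΔZ = -1 ⇒ beta-plus decay (β⁺) or electron capture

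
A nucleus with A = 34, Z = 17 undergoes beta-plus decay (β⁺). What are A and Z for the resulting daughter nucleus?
Daughter: A = 34, Z = 16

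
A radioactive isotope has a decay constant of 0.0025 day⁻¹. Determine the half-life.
t½ = ln(2)/λ = 277.3 days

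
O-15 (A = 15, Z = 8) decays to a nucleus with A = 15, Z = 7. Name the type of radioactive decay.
ΔA = 0, ΔZ = -1 ⇒ beta-plus decay (β⁺) or electron capture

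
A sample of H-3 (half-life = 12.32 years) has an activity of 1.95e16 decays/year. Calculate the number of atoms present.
N = A/λ = 3.466e17 atoms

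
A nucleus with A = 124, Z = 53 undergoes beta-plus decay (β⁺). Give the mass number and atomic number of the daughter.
Daughter: A = 124, Z = 52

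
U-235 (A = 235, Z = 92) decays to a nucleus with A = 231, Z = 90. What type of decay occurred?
ΔA = -4, ΔZ = -2 ⇒ alpha decay (α)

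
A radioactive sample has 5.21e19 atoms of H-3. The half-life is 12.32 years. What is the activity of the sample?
A = λN = 2.931e18 decays/year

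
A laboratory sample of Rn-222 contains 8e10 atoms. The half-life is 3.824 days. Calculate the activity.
A = λN = 1.45e10 decays/day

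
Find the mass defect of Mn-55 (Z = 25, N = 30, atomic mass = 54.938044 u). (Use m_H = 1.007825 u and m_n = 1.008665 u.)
Δm = Z·m_H + N·m_n − M = 0.5175 u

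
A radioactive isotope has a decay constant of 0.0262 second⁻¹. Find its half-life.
t½ = ln(2)/λ = 26.46 seconds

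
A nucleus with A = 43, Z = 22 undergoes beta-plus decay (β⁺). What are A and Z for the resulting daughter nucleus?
Daughter: A = 43, Z = 21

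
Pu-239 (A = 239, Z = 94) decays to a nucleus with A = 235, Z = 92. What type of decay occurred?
ΔA = -4, ΔZ = -2 ⇒ alpha decay (α)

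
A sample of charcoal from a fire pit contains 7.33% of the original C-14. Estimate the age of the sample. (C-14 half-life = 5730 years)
Age = t½ × log₂(1/ratio) = 21600 years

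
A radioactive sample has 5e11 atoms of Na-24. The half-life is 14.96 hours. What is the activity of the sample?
A = λN = 2.317e10 decays/hour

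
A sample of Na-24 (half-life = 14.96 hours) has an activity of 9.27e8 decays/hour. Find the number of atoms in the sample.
N = A/λ = 2.001e10 atoms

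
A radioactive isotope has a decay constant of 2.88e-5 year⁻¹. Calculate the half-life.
t½ = ln(2)/λ = 24070 years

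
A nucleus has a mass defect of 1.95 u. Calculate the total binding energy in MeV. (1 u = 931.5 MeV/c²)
B.E. = Δm × 931.5 = 1816 MeV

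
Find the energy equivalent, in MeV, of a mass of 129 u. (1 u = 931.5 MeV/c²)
E = mc² = 1.202e5 MeV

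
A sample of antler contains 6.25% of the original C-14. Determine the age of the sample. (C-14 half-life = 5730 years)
Age = t½ × log₂(1/ratio) = 22920 years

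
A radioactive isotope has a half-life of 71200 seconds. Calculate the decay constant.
λ = ln(2)/t½ = 9.735e-6 second⁻¹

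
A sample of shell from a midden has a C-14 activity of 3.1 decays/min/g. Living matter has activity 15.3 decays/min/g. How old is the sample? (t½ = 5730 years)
Age = t½ × log₂(A₀/A) = 13200 years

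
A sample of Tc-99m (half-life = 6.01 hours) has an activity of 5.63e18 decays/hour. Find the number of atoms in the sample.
N = A/λ = 4.882e19 atoms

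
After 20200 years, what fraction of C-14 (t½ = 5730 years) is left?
N/N₀ = (1/2)^(t/t½) = 0.08685 = 8.69%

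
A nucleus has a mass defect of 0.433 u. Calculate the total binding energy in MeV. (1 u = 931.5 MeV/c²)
B.E. = Δm × 931.5 = 403.3 MeV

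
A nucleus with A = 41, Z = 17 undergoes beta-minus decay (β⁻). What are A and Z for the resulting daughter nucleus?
Daughter: A = 41, Z = 18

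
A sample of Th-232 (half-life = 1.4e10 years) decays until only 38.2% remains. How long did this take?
t = t½ × log₂(N₀/N) = 1.944e10 years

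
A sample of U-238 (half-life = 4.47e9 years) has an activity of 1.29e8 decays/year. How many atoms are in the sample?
N = A/λ = 8.319e17 atoms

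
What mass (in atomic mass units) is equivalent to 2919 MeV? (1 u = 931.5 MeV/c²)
m = E/c² = 3.134 u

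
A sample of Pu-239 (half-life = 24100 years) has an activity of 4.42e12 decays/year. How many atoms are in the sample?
N = A/λ = 1.537e17 atoms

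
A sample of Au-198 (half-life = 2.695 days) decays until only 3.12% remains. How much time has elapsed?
t = t½ × log₂(N₀/N) = 13.48 days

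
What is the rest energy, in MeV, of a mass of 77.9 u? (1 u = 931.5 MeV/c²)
E = mc² = 72560 MeV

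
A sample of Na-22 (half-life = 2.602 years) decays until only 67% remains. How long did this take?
t = t½ × log₂(N₀/N) = 1.503 years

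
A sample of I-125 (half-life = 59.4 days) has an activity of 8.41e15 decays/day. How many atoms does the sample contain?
N = A/λ = 7.207e17 atoms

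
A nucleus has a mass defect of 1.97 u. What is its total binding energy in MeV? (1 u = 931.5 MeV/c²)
B.E. = Δm × 931.5 = 1835 MeV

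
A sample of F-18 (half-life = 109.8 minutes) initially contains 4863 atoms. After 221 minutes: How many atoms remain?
N = N₀(1/2)^(t/t½) = 1205 atoms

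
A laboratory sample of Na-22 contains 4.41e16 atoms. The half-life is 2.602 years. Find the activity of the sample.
A = λN = 1.175e16 decays/year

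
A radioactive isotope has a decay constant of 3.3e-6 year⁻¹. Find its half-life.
t½ = ln(2)/λ = 2.1e5 years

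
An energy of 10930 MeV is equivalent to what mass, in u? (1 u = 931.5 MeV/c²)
m = E/c² = 11.73 u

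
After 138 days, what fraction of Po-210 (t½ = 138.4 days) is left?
N/N₀ = (1/2)^(t/t½) = 0.501 = 50.1%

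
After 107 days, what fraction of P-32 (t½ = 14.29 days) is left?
N/N₀ = (1/2)^(t/t½) = 0.005571 = 0.557%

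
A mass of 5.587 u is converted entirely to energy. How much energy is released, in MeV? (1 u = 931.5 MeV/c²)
E = mc² = 5204 MeV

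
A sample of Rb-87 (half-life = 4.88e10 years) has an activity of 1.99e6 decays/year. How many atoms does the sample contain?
N = A/λ = 1.401e17 atoms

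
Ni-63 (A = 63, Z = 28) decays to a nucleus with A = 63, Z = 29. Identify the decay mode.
ΔA = 0, ΔZ = +1 ⇒ beta-minus decay (β⁻)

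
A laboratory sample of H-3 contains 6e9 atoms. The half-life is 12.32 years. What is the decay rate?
A = λN = 3.376e8 decays/year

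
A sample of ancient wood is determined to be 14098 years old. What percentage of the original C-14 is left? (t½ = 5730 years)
N/N₀ = (1/2)^(t/t½) = 0.1817 = 18.2%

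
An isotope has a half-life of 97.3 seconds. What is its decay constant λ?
λ = ln(2)/t½ = 0.007124 second⁻¹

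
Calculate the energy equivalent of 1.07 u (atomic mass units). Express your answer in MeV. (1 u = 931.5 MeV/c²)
E = mc² = 996.7 MeV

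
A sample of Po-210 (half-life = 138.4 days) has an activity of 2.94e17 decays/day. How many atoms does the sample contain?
N = A/λ = 5.87e19 atoms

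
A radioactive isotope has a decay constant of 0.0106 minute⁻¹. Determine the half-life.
t½ = ln(2)/λ = 65.39 minutes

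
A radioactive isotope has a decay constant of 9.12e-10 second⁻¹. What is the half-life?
t½ = ln(2)/λ = 7.6e8 seconds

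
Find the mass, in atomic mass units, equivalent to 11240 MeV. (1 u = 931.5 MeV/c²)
m = E/c² = 12.07 u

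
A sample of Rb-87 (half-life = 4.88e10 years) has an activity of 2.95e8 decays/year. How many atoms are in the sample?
N = A/λ = 2.077e19 atoms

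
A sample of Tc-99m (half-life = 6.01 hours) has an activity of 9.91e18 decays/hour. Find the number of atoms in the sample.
N = A/λ = 8.593e19 atoms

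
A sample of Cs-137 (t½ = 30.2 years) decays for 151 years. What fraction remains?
N/N₀ = (1/2)^(t/t½) = 0.03125 = 3.12%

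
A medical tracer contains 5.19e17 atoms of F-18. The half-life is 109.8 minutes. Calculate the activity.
A = λN = 3.276e15 decays/minute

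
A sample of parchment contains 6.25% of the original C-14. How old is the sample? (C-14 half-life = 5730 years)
Age = t½ × log₂(1/ratio) = 22920 years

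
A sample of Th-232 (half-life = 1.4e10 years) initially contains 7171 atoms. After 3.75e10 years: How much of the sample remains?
N = N₀(1/2)^(t/t½) = 1120 atoms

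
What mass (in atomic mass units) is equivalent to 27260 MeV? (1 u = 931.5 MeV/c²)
m = E/c² = 29.26 u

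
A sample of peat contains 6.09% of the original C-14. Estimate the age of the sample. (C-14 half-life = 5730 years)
Age = t½ × log₂(1/ratio) = 23130 years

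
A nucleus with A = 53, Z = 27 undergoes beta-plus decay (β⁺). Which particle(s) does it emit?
β⁺: positron (e⁺) + neutrino (νₑ)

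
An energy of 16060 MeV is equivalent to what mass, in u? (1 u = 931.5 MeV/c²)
m = E/c² = 17.24 u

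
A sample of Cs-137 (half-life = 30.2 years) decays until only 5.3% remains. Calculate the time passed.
t = t½ × log₂(N₀/N) = 128 years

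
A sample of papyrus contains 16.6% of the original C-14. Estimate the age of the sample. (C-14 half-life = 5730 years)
Age = t½ × log₂(1/ratio) = 14840 years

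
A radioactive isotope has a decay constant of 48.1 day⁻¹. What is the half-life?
t½ = ln(2)/λ = 0.01441 days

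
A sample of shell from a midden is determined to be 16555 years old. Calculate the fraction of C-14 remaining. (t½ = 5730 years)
N/N₀ = (1/2)^(t/t½) = 0.135 = 13.5%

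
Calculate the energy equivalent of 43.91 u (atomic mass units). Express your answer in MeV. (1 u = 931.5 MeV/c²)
E = mc² = 40900 MeV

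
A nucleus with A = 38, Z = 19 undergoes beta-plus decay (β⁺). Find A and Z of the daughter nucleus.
Daughter: A = 38, Z = 18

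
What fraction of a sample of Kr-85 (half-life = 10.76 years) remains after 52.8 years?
N/N₀ = (1/2)^(t/t½) = 0.03333 = 3.33%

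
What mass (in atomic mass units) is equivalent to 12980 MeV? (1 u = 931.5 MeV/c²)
m = E/c² = 13.93 u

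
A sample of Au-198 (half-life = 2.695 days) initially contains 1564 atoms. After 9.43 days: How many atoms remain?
N = N₀(1/2)^(t/t½) = 138.3 atoms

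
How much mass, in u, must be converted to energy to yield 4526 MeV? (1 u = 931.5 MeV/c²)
m = E/c² = 4.859 u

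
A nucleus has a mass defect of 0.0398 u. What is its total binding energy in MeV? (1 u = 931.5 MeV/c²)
B.E. = Δm × 931.5 = 37.07 MeV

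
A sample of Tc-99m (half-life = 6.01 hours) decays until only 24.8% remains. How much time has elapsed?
t = t½ × log₂(N₀/N) = 12.09 hours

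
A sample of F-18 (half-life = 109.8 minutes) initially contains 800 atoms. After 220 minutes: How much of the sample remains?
N = N₀(1/2)^(t/t½) = 199.5 atoms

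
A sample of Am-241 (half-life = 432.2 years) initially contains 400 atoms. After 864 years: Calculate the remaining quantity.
N = N₀(1/2)^(t/t½) = 100.1 atoms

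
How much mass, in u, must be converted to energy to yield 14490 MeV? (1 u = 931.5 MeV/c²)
m = E/c² = 15.56 u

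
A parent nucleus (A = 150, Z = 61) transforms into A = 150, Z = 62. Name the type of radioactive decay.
ΔA = 0, ΔZ = +1 ⇒ beta-minus decay (β⁻)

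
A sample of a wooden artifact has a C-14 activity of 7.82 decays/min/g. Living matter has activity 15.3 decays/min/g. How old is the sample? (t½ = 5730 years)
Age = t½ × log₂(A₀/A) = 5548 years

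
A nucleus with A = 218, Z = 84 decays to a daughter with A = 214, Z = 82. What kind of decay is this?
ΔA = -4, ΔZ = -2 ⇒ alpha decay (α)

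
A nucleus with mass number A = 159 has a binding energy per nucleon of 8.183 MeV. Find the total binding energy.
B.E. = 8.183 × 159 = 1301 MeV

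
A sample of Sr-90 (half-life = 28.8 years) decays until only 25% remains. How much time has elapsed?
t = t½ × log₂(N₀/N) = 57.6 years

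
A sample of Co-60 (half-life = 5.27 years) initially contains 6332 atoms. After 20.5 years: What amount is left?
N = N₀(1/2)^(t/t½) = 427.1 atoms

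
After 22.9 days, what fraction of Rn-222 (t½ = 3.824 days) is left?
N/N₀ = (1/2)^(t/t½) = 0.01575 = 1.58%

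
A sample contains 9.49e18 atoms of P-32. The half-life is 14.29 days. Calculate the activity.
A = λN = 4.603e17 decays/day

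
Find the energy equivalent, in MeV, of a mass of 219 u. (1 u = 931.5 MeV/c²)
E = mc² = 2.04e5 MeV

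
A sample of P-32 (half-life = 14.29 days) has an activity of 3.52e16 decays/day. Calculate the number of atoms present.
N = A/λ = 7.257e17 atoms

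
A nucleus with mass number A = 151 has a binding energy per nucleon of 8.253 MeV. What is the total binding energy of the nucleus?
B.E. = 8.253 × 151 = 1246 MeV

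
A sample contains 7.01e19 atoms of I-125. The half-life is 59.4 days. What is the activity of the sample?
A = λN = 8.18e17 decays/day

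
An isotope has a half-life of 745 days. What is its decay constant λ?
λ = ln(2)/t½ = 9.304e-4 day⁻¹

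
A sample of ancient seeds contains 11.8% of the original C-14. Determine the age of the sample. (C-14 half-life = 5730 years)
Age = t½ × log₂(1/ratio) = 17670 years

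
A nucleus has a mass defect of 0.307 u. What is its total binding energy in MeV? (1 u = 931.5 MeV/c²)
B.E. = Δm × 931.5 = 286 MeV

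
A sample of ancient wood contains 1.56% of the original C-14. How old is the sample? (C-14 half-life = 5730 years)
Age = t½ × log₂(1/ratio) = 34390 years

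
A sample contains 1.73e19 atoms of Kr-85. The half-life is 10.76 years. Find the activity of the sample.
A = λN = 1.114e18 decays/year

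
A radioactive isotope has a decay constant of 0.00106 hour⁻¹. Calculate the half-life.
t½ = ln(2)/λ = 653.9 hours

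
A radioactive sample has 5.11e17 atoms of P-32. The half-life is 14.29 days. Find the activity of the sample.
A = λN = 2.479e16 decays/day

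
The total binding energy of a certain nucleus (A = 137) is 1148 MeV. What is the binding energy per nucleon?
B.E./A = 1148/137 = 8.38 MeV/nucleon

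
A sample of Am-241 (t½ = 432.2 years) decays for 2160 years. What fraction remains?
N/N₀ = (1/2)^(t/t½) = 0.0313 = 3.13%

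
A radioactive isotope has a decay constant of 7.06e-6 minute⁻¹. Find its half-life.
t½ = ln(2)/λ = 98180 minutes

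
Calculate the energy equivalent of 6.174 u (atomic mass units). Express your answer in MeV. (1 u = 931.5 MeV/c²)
E = mc² = 5751 MeV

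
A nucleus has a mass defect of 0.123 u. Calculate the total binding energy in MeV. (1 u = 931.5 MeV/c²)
B.E. = Δm × 931.5 = 114.6 MeV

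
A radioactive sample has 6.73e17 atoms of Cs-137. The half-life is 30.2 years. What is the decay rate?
A = λN = 1.545e16 decays/year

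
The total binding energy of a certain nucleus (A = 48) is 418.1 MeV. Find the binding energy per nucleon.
B.E./A = 418.1/48 = 8.71 MeV/nucleon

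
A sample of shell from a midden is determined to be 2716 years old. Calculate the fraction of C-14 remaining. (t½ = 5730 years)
N/N₀ = (1/2)^(t/t½) = 0.72 = 72%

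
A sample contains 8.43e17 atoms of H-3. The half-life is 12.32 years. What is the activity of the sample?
A = λN = 4.743e16 decays/year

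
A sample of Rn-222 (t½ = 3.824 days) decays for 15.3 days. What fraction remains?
N/N₀ = (1/2)^(t/t½) = 0.06245 = 6.25%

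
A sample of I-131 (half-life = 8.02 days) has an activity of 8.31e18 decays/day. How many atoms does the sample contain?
N = A/λ = 9.615e19 atoms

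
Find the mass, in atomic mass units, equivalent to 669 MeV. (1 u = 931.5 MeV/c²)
m = E/c² = 0.7182 u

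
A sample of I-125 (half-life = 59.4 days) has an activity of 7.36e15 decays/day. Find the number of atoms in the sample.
N = A/λ = 6.307e17 atoms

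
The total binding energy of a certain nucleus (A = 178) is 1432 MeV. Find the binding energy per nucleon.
B.E./A = 1432/178 = 8.045 MeV/nucleon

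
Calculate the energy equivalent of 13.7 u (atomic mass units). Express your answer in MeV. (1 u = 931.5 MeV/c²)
E = mc² = 12760 MeV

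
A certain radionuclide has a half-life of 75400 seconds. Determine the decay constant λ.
λ = ln(2)/t½ = 9.193e-6 second⁻¹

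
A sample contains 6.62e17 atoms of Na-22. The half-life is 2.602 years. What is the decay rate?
A = λN = 1.764e17 decays/year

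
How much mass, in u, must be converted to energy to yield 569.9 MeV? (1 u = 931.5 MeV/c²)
m = E/c² = 0.6118 u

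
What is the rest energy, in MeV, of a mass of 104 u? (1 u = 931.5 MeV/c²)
E = mc² = 96880 MeV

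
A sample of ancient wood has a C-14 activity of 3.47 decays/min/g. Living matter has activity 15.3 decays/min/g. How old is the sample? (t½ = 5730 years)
Age = t½ × log₂(A₀/A) = 12270 years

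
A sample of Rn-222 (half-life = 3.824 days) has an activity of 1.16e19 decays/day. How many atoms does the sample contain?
N = A/λ = 6.4e19 atoms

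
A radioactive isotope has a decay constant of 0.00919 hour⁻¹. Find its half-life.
t½ = ln(2)/λ = 75.42 hours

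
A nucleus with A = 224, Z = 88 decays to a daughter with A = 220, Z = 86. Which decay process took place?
ΔA = -4, ΔZ = -2 ⇒ alpha decay (α)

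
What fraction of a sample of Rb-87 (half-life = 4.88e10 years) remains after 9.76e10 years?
N/N₀ = (1/2)^(t/t½) = 0.25 = 25%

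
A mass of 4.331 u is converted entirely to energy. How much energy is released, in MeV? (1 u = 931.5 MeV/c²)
E = mc² = 4034 MeV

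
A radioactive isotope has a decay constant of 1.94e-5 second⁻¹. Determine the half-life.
t½ = ln(2)/λ = 35730 seconds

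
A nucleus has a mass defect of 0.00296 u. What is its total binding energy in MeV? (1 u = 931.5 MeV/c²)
B.E. = Δm × 931.5 = 2.757 MeV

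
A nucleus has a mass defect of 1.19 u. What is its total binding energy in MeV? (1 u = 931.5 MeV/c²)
B.E. = Δm × 931.5 = 1108 MeV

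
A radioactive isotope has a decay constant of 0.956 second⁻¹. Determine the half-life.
t½ = ln(2)/λ = 0.725 seconds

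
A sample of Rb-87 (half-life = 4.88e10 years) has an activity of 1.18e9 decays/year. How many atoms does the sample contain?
N = A/λ = 8.308e19 atoms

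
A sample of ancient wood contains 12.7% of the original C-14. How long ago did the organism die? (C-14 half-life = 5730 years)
Age = t½ × log₂(1/ratio) = 17060 years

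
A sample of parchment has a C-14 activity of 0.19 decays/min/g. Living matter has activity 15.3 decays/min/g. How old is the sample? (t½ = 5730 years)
Age = t½ × log₂(A₀/A) = 36280 years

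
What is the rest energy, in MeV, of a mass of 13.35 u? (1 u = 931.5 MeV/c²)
E = mc² = 12440 MeV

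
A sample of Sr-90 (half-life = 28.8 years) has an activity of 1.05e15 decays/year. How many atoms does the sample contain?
N = A/λ = 4.363e16 atoms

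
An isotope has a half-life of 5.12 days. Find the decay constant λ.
λ = ln(2)/t½ = 0.1354 day⁻¹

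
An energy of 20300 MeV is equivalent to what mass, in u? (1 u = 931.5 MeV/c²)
m = E/c² = 21.79 u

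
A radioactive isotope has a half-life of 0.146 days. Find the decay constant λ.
λ = ln(2)/t½ = 4.748 day⁻¹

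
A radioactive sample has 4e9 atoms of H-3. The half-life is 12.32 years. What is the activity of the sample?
A = λN = 2.25e8 decays/year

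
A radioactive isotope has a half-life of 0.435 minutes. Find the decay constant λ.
λ = ln(2)/t½ = 1.593 minute⁻¹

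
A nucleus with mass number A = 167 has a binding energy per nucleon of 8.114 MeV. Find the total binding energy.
B.E. = 8.114 × 167 = 1355 MeV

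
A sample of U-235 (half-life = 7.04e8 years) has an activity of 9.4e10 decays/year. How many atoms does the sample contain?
N = A/λ = 9.547e19 atoms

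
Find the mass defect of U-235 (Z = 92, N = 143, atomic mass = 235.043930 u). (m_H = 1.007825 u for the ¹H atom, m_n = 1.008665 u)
Δm = Z·m_H + N·m_n − M = 1.915 u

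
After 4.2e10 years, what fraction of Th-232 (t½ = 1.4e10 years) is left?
N/N₀ = (1/2)^(t/t½) = 0.125 = 12.5%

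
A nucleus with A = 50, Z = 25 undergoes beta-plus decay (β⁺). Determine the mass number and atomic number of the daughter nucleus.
Daughter: A = 50, Z = 24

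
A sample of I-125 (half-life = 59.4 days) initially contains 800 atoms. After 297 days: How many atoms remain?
N = N₀(1/2)^(t/t½) = 25 atoms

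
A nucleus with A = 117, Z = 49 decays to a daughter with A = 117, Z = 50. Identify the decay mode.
ΔA = 0, ΔZ = +1 ⇒ beta-minus decay (β⁻)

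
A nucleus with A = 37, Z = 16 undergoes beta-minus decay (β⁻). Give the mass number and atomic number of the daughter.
Daughter: A = 37, Z = 17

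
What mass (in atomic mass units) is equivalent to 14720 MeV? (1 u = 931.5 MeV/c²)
m = E/c² = 15.8 u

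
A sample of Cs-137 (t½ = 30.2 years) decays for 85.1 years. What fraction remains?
N/N₀ = (1/2)^(t/t½) = 0.1418 = 14.2%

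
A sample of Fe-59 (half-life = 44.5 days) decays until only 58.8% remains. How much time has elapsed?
t = t½ × log₂(N₀/N) = 34.09 days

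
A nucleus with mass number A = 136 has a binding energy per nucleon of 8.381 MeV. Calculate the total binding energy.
B.E. = 8.381 × 136 = 1140 MeV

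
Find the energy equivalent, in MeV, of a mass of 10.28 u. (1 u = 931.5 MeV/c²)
E = mc² = 9576 MeV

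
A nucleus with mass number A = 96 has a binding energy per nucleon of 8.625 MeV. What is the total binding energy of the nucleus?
B.E. = 8.625 × 96 = 828 MeV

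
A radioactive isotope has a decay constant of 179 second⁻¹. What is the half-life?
t½ = ln(2)/λ = 0.003872 seconds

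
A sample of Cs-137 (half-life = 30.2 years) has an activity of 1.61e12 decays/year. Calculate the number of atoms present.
N = A/λ = 7.015e13 atoms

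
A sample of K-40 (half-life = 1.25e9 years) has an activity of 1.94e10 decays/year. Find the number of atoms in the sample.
N = A/λ = 3.499e19 atoms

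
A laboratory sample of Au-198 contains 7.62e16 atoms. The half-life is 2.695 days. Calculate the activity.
A = λN = 1.96e16 decays/day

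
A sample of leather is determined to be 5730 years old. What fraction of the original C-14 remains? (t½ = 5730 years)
N/N₀ = (1/2)^(t/t½) = 0.5 = 50%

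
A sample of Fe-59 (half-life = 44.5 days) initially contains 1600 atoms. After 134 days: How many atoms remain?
N = N₀(1/2)^(t/t½) = 198.4 atoms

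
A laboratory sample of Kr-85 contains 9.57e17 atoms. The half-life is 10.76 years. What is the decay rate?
A = λN = 6.165e16 decays/year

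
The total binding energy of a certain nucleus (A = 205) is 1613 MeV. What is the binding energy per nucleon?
B.E./A = 1613/205 = 7.868 MeV/nucleon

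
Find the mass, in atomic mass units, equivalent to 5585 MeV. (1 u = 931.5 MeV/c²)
m = E/c² = 5.996 u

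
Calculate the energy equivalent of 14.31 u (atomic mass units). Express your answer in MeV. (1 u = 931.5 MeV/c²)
E = mc² = 13330 MeV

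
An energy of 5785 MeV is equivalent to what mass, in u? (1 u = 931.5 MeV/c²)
m = E/c² = 6.21 u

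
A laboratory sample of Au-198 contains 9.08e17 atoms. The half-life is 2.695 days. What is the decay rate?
A = λN = 2.335e17 decays/day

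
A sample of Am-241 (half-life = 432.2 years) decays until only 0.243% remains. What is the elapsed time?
t = t½ × log₂(N₀/N) = 3754 years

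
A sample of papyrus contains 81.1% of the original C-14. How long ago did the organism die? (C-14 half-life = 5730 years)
Age = t½ × log₂(1/ratio) = 1732 years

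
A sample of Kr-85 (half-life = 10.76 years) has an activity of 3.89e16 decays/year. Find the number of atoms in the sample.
N = A/λ = 6.039e17 atoms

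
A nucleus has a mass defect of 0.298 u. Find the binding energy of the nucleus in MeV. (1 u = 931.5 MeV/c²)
B.E. = Δm × 931.5 = 277.6 MeV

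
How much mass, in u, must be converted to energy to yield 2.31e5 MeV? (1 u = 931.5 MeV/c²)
m = E/c² = 248 u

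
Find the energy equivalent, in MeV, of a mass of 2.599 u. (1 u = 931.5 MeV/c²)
E = mc² = 2421 MeV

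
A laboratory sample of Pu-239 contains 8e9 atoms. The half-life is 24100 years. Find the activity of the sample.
A = λN = 2.301e5 decays/year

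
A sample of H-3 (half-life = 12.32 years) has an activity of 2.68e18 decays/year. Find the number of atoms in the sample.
N = A/λ = 4.763e19 atoms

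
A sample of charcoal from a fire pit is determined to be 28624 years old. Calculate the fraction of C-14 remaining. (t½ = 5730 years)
N/N₀ = (1/2)^(t/t½) = 0.03135 = 3.13%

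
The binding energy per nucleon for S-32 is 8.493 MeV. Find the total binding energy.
B.E. = 8.493 × 32 = 271.8 MeV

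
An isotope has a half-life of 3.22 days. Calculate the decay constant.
λ = ln(2)/t½ = 0.2153 day⁻¹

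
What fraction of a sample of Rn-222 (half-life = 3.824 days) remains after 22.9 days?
N/N₀ = (1/2)^(t/t½) = 0.01575 = 1.58%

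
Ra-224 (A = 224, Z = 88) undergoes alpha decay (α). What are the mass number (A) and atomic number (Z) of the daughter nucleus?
Daughter: A = 220, Z = 86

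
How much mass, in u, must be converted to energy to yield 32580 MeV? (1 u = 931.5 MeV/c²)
m = E/c² = 34.98 u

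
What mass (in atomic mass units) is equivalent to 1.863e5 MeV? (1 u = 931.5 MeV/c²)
m = E/c² = 200 u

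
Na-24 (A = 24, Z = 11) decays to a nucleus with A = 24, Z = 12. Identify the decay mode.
ΔA = 0, ΔZ = +1 ⇒ beta-minus decay (β⁻)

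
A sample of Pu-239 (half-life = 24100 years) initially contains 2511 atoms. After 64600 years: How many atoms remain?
N = N₀(1/2)^(t/t½) = 391.7 atoms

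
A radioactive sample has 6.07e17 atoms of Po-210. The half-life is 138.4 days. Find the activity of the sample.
A = λN = 3.04e15 decays/day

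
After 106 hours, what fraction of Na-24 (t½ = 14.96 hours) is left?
N/N₀ = (1/2)^(t/t½) = 0.007363 = 0.736%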